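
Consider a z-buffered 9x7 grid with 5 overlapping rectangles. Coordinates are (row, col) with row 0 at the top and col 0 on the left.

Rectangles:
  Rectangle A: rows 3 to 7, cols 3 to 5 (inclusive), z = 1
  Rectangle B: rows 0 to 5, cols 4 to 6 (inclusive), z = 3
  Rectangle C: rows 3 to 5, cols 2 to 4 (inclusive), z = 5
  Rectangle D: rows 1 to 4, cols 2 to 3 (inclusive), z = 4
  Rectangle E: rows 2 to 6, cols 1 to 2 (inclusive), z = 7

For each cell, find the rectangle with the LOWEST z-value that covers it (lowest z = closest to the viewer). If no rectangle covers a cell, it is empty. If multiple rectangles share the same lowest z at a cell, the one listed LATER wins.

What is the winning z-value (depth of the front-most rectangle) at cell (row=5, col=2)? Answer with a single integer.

Check cell (5,2):
  A: rows 3-7 cols 3-5 -> outside (col miss)
  B: rows 0-5 cols 4-6 -> outside (col miss)
  C: rows 3-5 cols 2-4 z=5 -> covers; best now C (z=5)
  D: rows 1-4 cols 2-3 -> outside (row miss)
  E: rows 2-6 cols 1-2 z=7 -> covers; best now C (z=5)
Winner: C at z=5

Answer: 5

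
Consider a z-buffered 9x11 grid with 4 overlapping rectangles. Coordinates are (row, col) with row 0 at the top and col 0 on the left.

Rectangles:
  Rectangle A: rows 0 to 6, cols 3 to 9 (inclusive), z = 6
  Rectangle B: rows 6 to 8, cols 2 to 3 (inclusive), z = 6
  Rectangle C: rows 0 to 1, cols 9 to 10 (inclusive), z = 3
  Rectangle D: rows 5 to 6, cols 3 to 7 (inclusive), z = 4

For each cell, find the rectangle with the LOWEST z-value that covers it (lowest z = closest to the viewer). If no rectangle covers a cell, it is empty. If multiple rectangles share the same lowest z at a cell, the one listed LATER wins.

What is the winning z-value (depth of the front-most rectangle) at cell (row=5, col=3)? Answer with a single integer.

Check cell (5,3):
  A: rows 0-6 cols 3-9 z=6 -> covers; best now A (z=6)
  B: rows 6-8 cols 2-3 -> outside (row miss)
  C: rows 0-1 cols 9-10 -> outside (row miss)
  D: rows 5-6 cols 3-7 z=4 -> covers; best now D (z=4)
Winner: D at z=4

Answer: 4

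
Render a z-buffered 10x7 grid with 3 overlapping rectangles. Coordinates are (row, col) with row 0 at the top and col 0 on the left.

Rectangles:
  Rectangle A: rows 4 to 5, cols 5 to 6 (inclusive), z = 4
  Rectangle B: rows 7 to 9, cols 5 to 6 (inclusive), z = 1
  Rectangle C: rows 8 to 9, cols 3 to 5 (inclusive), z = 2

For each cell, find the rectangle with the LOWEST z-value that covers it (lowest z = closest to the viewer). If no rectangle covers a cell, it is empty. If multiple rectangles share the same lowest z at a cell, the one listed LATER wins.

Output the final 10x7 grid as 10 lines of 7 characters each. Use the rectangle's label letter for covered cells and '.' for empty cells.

.......
.......
.......
.......
.....AA
.....AA
.......
.....BB
...CCBB
...CCBB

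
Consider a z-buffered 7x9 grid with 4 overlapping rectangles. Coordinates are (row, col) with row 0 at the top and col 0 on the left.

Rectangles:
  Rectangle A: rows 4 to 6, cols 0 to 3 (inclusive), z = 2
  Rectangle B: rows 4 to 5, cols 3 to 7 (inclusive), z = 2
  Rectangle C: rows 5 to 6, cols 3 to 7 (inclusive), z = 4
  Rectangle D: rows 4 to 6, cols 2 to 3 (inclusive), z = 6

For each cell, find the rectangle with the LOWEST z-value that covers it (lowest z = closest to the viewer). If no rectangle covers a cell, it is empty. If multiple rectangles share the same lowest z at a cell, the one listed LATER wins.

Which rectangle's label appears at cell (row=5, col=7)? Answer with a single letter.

Answer: B

Derivation:
Check cell (5,7):
  A: rows 4-6 cols 0-3 -> outside (col miss)
  B: rows 4-5 cols 3-7 z=2 -> covers; best now B (z=2)
  C: rows 5-6 cols 3-7 z=4 -> covers; best now B (z=2)
  D: rows 4-6 cols 2-3 -> outside (col miss)
Winner: B at z=2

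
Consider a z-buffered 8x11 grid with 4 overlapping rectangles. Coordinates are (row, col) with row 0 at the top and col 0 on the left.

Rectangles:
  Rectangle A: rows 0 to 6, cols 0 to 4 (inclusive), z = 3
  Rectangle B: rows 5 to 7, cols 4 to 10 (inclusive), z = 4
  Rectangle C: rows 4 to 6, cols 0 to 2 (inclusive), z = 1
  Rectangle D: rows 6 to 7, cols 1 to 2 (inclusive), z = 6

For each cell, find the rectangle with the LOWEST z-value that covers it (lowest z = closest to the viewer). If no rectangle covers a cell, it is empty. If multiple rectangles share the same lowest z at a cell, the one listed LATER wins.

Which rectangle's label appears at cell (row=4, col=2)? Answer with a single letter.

Check cell (4,2):
  A: rows 0-6 cols 0-4 z=3 -> covers; best now A (z=3)
  B: rows 5-7 cols 4-10 -> outside (row miss)
  C: rows 4-6 cols 0-2 z=1 -> covers; best now C (z=1)
  D: rows 6-7 cols 1-2 -> outside (row miss)
Winner: C at z=1

Answer: C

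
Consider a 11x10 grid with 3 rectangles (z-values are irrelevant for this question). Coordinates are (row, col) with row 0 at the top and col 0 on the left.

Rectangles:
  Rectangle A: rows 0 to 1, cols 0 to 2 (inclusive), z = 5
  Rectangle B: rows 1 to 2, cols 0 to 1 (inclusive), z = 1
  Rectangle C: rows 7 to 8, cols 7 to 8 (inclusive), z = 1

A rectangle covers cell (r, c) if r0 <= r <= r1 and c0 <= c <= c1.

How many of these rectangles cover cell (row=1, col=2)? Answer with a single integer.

Answer: 1

Derivation:
Check cell (1,2):
  A: rows 0-1 cols 0-2 -> covers
  B: rows 1-2 cols 0-1 -> outside (col miss)
  C: rows 7-8 cols 7-8 -> outside (row miss)
Count covering = 1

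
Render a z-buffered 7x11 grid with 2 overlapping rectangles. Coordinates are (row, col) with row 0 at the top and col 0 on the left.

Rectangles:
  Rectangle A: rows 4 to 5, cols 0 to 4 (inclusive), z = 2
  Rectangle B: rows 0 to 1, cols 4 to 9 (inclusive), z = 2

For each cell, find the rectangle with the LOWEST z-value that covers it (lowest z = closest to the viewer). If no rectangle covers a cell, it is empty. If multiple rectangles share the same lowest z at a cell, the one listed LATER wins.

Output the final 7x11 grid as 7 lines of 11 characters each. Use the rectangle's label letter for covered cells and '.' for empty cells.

....BBBBBB.
....BBBBBB.
...........
...........
AAAAA......
AAAAA......
...........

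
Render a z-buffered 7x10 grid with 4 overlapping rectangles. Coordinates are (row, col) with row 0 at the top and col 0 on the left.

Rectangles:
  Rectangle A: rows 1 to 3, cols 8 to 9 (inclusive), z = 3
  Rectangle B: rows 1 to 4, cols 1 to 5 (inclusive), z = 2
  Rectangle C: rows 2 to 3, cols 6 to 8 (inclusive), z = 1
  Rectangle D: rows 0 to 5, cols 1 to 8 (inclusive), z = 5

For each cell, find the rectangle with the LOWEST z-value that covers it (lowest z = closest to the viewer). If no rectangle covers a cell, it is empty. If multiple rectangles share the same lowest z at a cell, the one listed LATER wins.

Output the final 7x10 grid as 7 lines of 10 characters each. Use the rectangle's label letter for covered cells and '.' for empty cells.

.DDDDDDDD.
.BBBBBDDAA
.BBBBBCCCA
.BBBBBCCCA
.BBBBBDDD.
.DDDDDDDD.
..........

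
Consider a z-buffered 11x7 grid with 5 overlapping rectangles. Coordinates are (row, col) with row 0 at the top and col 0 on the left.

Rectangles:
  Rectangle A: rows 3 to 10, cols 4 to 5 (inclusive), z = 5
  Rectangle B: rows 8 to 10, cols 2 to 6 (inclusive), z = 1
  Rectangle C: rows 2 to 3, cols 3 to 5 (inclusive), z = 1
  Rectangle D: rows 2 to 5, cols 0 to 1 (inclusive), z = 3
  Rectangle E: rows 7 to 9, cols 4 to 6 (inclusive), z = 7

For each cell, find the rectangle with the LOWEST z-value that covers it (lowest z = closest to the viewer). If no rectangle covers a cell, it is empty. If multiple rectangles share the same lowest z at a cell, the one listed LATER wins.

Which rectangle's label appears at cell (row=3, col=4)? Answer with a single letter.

Answer: C

Derivation:
Check cell (3,4):
  A: rows 3-10 cols 4-5 z=5 -> covers; best now A (z=5)
  B: rows 8-10 cols 2-6 -> outside (row miss)
  C: rows 2-3 cols 3-5 z=1 -> covers; best now C (z=1)
  D: rows 2-5 cols 0-1 -> outside (col miss)
  E: rows 7-9 cols 4-6 -> outside (row miss)
Winner: C at z=1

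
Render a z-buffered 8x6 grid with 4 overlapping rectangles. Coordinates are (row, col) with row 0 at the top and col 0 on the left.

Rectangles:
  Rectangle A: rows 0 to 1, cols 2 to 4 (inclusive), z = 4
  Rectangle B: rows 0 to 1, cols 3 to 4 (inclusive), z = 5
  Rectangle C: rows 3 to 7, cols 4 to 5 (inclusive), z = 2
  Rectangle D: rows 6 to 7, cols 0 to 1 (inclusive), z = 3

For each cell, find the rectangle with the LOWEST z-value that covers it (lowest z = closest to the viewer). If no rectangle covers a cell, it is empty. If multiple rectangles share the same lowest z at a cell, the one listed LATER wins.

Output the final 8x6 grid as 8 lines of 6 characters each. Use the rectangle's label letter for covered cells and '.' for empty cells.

..AAA.
..AAA.
......
....CC
....CC
....CC
DD..CC
DD..CC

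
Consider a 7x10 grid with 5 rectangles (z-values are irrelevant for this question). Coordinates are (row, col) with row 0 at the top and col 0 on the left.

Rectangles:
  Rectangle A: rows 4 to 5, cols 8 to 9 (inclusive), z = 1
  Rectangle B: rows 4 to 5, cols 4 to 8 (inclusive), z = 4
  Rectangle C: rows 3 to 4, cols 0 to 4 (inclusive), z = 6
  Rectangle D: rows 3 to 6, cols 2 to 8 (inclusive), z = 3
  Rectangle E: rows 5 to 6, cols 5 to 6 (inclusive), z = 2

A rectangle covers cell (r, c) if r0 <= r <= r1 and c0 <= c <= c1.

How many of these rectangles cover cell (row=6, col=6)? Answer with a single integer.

Answer: 2

Derivation:
Check cell (6,6):
  A: rows 4-5 cols 8-9 -> outside (row miss)
  B: rows 4-5 cols 4-8 -> outside (row miss)
  C: rows 3-4 cols 0-4 -> outside (row miss)
  D: rows 3-6 cols 2-8 -> covers
  E: rows 5-6 cols 5-6 -> covers
Count covering = 2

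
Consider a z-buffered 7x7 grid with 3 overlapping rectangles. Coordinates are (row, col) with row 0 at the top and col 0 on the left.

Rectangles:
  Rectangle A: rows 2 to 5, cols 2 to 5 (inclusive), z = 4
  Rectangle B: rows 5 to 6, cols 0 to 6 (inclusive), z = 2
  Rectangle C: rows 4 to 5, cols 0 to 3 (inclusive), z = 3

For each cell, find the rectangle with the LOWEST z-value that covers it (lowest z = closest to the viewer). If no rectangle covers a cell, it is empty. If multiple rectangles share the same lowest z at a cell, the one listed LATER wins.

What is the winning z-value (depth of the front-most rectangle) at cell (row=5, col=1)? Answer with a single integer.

Answer: 2

Derivation:
Check cell (5,1):
  A: rows 2-5 cols 2-5 -> outside (col miss)
  B: rows 5-6 cols 0-6 z=2 -> covers; best now B (z=2)
  C: rows 4-5 cols 0-3 z=3 -> covers; best now B (z=2)
Winner: B at z=2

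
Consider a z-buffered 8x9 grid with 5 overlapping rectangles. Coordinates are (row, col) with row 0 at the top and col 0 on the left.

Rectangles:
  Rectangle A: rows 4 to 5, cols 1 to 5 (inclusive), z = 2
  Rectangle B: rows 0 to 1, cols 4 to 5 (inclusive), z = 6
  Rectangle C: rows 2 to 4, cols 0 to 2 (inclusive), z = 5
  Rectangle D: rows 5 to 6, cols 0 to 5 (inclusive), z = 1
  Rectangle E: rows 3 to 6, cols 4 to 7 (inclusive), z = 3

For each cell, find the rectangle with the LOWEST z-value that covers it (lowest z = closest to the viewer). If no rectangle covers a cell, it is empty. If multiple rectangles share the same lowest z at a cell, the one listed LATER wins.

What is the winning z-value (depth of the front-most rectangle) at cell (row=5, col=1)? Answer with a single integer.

Answer: 1

Derivation:
Check cell (5,1):
  A: rows 4-5 cols 1-5 z=2 -> covers; best now A (z=2)
  B: rows 0-1 cols 4-5 -> outside (row miss)
  C: rows 2-4 cols 0-2 -> outside (row miss)
  D: rows 5-6 cols 0-5 z=1 -> covers; best now D (z=1)
  E: rows 3-6 cols 4-7 -> outside (col miss)
Winner: D at z=1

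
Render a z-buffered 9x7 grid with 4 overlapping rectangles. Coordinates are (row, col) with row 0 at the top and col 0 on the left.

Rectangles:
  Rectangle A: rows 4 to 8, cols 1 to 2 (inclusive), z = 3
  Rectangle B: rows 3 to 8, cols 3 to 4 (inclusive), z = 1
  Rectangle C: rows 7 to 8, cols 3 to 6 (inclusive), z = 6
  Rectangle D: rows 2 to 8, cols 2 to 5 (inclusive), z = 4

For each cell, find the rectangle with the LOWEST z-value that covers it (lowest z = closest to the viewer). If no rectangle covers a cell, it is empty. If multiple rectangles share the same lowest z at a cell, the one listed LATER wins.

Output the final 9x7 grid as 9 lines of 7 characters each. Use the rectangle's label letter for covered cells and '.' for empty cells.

.......
.......
..DDDD.
..DBBD.
.AABBD.
.AABBD.
.AABBD.
.AABBDC
.AABBDC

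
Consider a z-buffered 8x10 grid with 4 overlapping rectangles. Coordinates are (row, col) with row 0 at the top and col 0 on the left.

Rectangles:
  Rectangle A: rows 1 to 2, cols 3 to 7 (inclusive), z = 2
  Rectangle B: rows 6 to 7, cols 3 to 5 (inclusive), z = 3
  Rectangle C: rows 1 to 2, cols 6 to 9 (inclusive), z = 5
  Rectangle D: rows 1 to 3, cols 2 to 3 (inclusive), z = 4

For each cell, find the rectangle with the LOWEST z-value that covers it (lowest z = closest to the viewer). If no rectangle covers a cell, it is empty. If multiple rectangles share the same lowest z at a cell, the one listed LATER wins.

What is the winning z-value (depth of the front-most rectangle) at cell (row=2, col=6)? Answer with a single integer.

Check cell (2,6):
  A: rows 1-2 cols 3-7 z=2 -> covers; best now A (z=2)
  B: rows 6-7 cols 3-5 -> outside (row miss)
  C: rows 1-2 cols 6-9 z=5 -> covers; best now A (z=2)
  D: rows 1-3 cols 2-3 -> outside (col miss)
Winner: A at z=2

Answer: 2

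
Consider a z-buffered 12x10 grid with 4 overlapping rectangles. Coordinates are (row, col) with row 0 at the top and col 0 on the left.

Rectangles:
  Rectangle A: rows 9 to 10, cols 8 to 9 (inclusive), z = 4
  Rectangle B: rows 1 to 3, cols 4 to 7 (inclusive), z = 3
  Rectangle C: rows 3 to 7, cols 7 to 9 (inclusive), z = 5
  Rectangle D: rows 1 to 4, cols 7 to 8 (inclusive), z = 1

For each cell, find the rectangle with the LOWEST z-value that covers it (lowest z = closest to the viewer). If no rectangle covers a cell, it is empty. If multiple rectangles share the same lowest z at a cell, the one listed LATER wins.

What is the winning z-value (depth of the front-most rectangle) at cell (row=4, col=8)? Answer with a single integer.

Answer: 1

Derivation:
Check cell (4,8):
  A: rows 9-10 cols 8-9 -> outside (row miss)
  B: rows 1-3 cols 4-7 -> outside (row miss)
  C: rows 3-7 cols 7-9 z=5 -> covers; best now C (z=5)
  D: rows 1-4 cols 7-8 z=1 -> covers; best now D (z=1)
Winner: D at z=1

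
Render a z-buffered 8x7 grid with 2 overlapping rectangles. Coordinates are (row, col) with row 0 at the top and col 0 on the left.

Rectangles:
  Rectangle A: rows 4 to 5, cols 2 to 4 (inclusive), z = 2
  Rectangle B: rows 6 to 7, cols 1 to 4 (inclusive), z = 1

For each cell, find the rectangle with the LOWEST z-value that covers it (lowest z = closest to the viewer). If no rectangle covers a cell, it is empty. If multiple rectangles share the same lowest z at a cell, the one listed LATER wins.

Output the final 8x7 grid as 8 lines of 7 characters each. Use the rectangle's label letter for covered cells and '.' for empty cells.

.......
.......
.......
.......
..AAA..
..AAA..
.BBBB..
.BBBB..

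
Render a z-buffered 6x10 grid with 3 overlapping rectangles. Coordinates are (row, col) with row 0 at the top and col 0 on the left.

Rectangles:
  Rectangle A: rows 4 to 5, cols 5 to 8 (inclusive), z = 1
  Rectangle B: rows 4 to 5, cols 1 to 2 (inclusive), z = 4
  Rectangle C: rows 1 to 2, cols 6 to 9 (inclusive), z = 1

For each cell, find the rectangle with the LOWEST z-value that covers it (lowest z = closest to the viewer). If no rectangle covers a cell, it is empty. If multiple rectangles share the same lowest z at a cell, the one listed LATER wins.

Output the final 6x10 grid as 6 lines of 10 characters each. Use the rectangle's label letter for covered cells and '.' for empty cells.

..........
......CCCC
......CCCC
..........
.BB..AAAA.
.BB..AAAA.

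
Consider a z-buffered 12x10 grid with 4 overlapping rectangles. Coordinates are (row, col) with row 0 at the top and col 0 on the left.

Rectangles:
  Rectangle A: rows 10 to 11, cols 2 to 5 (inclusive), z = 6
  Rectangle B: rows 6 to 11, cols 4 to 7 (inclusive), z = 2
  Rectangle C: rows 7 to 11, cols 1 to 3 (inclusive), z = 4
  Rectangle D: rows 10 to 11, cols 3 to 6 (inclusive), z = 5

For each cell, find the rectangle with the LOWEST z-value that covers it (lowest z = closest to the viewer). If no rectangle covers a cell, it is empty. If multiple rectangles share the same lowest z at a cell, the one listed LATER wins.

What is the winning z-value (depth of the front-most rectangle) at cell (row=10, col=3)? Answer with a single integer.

Check cell (10,3):
  A: rows 10-11 cols 2-5 z=6 -> covers; best now A (z=6)
  B: rows 6-11 cols 4-7 -> outside (col miss)
  C: rows 7-11 cols 1-3 z=4 -> covers; best now C (z=4)
  D: rows 10-11 cols 3-6 z=5 -> covers; best now C (z=4)
Winner: C at z=4

Answer: 4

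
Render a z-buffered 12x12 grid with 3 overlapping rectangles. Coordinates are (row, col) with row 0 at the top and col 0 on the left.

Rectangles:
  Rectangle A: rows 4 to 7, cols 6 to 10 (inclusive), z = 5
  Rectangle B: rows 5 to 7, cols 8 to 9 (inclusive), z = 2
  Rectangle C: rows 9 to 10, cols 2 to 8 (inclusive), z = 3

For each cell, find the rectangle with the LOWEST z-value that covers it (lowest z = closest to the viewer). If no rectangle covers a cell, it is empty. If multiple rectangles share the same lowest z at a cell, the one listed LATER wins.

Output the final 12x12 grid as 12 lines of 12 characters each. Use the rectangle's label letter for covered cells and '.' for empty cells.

............
............
............
............
......AAAAA.
......AABBA.
......AABBA.
......AABBA.
............
..CCCCCCC...
..CCCCCCC...
............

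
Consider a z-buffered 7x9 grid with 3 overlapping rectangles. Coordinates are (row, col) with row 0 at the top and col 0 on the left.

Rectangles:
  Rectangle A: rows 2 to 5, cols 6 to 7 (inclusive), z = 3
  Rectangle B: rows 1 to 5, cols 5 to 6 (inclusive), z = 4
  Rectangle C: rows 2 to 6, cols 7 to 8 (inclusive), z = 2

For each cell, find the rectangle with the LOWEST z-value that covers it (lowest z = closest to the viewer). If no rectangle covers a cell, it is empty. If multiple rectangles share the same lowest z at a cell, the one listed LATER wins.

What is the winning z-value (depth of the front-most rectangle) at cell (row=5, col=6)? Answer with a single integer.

Answer: 3

Derivation:
Check cell (5,6):
  A: rows 2-5 cols 6-7 z=3 -> covers; best now A (z=3)
  B: rows 1-5 cols 5-6 z=4 -> covers; best now A (z=3)
  C: rows 2-6 cols 7-8 -> outside (col miss)
Winner: A at z=3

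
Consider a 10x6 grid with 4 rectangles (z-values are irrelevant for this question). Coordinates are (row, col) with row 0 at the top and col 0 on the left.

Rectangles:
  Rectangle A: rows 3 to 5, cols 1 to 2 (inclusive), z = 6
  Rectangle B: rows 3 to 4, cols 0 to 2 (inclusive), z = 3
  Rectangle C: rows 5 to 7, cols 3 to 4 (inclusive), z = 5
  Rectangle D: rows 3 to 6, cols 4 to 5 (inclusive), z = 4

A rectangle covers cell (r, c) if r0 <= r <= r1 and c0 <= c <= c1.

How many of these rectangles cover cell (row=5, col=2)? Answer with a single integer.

Answer: 1

Derivation:
Check cell (5,2):
  A: rows 3-5 cols 1-2 -> covers
  B: rows 3-4 cols 0-2 -> outside (row miss)
  C: rows 5-7 cols 3-4 -> outside (col miss)
  D: rows 3-6 cols 4-5 -> outside (col miss)
Count covering = 1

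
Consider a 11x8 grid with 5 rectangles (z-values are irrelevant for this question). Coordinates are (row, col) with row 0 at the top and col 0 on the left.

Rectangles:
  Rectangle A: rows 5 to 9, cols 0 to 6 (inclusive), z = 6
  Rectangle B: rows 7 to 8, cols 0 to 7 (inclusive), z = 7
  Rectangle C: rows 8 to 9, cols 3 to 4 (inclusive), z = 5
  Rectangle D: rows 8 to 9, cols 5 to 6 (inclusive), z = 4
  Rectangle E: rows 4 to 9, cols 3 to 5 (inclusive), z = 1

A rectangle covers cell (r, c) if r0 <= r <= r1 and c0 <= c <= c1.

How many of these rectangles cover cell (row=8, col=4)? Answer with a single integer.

Answer: 4

Derivation:
Check cell (8,4):
  A: rows 5-9 cols 0-6 -> covers
  B: rows 7-8 cols 0-7 -> covers
  C: rows 8-9 cols 3-4 -> covers
  D: rows 8-9 cols 5-6 -> outside (col miss)
  E: rows 4-9 cols 3-5 -> covers
Count covering = 4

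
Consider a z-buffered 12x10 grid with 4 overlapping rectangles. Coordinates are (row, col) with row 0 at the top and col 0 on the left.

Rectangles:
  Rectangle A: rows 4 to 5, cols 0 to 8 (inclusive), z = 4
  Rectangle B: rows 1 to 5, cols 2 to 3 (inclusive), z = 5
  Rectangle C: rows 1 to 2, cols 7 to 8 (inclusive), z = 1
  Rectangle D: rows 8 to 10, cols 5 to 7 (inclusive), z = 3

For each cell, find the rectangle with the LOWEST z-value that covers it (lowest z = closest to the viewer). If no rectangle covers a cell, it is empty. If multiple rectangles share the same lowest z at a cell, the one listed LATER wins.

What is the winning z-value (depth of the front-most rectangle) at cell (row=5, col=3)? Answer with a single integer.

Check cell (5,3):
  A: rows 4-5 cols 0-8 z=4 -> covers; best now A (z=4)
  B: rows 1-5 cols 2-3 z=5 -> covers; best now A (z=4)
  C: rows 1-2 cols 7-8 -> outside (row miss)
  D: rows 8-10 cols 5-7 -> outside (row miss)
Winner: A at z=4

Answer: 4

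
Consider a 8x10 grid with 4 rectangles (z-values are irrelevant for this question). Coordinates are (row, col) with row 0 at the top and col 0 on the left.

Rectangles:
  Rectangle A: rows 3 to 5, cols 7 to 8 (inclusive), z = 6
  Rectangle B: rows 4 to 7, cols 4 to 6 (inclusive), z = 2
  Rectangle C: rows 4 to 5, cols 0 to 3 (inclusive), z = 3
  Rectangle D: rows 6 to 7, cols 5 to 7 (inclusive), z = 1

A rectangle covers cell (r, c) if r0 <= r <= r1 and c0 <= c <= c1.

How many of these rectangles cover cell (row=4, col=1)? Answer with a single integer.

Check cell (4,1):
  A: rows 3-5 cols 7-8 -> outside (col miss)
  B: rows 4-7 cols 4-6 -> outside (col miss)
  C: rows 4-5 cols 0-3 -> covers
  D: rows 6-7 cols 5-7 -> outside (row miss)
Count covering = 1

Answer: 1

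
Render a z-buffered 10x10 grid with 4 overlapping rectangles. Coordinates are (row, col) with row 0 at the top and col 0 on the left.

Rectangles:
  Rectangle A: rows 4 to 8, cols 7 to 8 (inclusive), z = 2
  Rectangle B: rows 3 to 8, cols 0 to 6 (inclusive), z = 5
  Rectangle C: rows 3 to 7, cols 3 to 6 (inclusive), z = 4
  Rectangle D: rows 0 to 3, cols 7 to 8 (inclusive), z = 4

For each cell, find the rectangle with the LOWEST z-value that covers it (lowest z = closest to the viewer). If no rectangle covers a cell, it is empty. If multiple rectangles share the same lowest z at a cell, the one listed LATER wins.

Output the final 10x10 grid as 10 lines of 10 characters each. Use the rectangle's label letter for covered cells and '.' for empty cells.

.......DD.
.......DD.
.......DD.
BBBCCCCDD.
BBBCCCCAA.
BBBCCCCAA.
BBBCCCCAA.
BBBCCCCAA.
BBBBBBBAA.
..........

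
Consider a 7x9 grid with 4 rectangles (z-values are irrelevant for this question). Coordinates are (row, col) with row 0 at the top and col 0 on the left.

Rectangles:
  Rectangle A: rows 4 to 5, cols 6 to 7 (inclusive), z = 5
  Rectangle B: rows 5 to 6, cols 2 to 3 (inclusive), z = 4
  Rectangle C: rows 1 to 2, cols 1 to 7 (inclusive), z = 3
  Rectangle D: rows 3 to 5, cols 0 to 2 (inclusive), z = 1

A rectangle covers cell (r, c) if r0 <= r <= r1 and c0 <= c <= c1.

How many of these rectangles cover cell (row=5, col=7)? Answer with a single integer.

Check cell (5,7):
  A: rows 4-5 cols 6-7 -> covers
  B: rows 5-6 cols 2-3 -> outside (col miss)
  C: rows 1-2 cols 1-7 -> outside (row miss)
  D: rows 3-5 cols 0-2 -> outside (col miss)
Count covering = 1

Answer: 1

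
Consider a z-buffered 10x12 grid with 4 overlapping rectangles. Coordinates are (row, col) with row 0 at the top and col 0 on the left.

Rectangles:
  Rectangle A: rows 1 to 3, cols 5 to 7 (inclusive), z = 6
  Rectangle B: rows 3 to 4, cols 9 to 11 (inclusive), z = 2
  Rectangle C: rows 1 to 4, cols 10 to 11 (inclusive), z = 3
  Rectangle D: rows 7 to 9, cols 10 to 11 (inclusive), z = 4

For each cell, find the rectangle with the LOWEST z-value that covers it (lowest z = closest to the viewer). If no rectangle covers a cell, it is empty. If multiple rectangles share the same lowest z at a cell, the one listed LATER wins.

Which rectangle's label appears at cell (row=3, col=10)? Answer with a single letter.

Check cell (3,10):
  A: rows 1-3 cols 5-7 -> outside (col miss)
  B: rows 3-4 cols 9-11 z=2 -> covers; best now B (z=2)
  C: rows 1-4 cols 10-11 z=3 -> covers; best now B (z=2)
  D: rows 7-9 cols 10-11 -> outside (row miss)
Winner: B at z=2

Answer: B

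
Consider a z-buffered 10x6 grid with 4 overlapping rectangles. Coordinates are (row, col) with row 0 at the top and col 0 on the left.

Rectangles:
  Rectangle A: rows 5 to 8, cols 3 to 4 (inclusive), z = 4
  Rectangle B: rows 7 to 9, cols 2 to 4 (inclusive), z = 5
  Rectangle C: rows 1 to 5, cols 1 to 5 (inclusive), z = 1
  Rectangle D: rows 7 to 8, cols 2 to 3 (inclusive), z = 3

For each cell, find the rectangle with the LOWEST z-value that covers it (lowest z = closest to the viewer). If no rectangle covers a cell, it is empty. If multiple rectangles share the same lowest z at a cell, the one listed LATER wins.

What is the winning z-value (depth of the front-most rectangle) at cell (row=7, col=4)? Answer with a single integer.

Check cell (7,4):
  A: rows 5-8 cols 3-4 z=4 -> covers; best now A (z=4)
  B: rows 7-9 cols 2-4 z=5 -> covers; best now A (z=4)
  C: rows 1-5 cols 1-5 -> outside (row miss)
  D: rows 7-8 cols 2-3 -> outside (col miss)
Winner: A at z=4

Answer: 4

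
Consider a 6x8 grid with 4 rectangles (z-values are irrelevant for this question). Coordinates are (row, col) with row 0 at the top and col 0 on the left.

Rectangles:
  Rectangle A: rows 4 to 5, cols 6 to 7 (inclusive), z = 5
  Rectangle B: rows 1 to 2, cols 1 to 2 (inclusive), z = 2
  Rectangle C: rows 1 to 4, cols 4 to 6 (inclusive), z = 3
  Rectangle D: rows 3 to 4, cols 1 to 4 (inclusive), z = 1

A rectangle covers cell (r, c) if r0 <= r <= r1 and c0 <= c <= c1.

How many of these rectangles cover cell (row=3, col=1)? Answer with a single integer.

Answer: 1

Derivation:
Check cell (3,1):
  A: rows 4-5 cols 6-7 -> outside (row miss)
  B: rows 1-2 cols 1-2 -> outside (row miss)
  C: rows 1-4 cols 4-6 -> outside (col miss)
  D: rows 3-4 cols 1-4 -> covers
Count covering = 1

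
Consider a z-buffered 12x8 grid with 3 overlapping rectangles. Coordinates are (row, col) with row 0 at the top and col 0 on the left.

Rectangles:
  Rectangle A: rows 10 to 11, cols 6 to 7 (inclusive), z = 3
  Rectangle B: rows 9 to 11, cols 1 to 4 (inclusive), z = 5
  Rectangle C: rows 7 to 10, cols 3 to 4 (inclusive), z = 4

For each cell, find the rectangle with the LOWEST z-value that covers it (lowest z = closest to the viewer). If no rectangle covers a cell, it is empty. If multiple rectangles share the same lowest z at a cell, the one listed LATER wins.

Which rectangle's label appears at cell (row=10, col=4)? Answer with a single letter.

Answer: C

Derivation:
Check cell (10,4):
  A: rows 10-11 cols 6-7 -> outside (col miss)
  B: rows 9-11 cols 1-4 z=5 -> covers; best now B (z=5)
  C: rows 7-10 cols 3-4 z=4 -> covers; best now C (z=4)
Winner: C at z=4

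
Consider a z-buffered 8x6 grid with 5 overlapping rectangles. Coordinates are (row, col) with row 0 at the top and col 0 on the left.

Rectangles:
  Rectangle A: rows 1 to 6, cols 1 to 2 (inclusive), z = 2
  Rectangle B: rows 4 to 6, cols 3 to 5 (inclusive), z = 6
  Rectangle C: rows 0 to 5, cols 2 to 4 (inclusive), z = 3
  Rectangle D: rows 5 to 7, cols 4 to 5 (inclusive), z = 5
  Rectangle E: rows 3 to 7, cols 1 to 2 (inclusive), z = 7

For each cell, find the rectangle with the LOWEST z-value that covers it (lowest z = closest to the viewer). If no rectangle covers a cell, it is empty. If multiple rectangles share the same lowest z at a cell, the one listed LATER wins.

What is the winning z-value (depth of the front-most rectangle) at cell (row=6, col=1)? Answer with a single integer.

Check cell (6,1):
  A: rows 1-6 cols 1-2 z=2 -> covers; best now A (z=2)
  B: rows 4-6 cols 3-5 -> outside (col miss)
  C: rows 0-5 cols 2-4 -> outside (row miss)
  D: rows 5-7 cols 4-5 -> outside (col miss)
  E: rows 3-7 cols 1-2 z=7 -> covers; best now A (z=2)
Winner: A at z=2

Answer: 2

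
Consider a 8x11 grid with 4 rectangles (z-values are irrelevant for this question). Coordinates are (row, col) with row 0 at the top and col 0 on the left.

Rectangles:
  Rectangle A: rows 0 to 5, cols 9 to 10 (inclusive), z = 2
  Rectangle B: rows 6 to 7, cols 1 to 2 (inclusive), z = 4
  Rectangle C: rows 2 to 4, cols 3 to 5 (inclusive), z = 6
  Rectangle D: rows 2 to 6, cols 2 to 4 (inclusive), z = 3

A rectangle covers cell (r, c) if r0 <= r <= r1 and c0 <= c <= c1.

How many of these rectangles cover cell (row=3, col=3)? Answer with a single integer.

Check cell (3,3):
  A: rows 0-5 cols 9-10 -> outside (col miss)
  B: rows 6-7 cols 1-2 -> outside (row miss)
  C: rows 2-4 cols 3-5 -> covers
  D: rows 2-6 cols 2-4 -> covers
Count covering = 2

Answer: 2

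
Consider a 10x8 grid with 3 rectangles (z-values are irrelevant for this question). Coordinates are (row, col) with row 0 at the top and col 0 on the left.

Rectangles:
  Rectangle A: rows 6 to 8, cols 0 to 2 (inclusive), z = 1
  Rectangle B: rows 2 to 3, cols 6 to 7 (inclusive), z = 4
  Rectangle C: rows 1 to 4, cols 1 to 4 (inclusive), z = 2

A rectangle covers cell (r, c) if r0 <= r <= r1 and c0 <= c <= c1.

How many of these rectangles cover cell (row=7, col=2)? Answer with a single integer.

Check cell (7,2):
  A: rows 6-8 cols 0-2 -> covers
  B: rows 2-3 cols 6-7 -> outside (row miss)
  C: rows 1-4 cols 1-4 -> outside (row miss)
Count covering = 1

Answer: 1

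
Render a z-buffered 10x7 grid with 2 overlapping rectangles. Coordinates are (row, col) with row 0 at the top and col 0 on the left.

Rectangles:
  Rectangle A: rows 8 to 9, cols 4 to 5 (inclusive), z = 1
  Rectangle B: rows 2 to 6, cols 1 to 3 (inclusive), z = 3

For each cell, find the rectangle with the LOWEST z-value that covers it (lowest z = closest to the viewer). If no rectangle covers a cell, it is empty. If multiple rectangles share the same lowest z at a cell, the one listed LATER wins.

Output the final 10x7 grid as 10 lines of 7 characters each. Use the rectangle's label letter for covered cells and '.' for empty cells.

.......
.......
.BBB...
.BBB...
.BBB...
.BBB...
.BBB...
.......
....AA.
....AA.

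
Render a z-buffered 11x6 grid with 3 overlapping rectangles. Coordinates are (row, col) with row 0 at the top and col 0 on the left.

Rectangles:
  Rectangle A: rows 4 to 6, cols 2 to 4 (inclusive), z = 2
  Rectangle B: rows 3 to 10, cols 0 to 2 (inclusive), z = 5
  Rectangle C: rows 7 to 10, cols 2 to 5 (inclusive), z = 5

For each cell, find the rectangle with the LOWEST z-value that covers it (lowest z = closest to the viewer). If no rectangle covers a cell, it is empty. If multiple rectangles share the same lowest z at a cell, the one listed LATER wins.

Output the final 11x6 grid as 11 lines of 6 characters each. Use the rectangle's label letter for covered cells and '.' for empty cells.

......
......
......
BBB...
BBAAA.
BBAAA.
BBAAA.
BBCCCC
BBCCCC
BBCCCC
BBCCCC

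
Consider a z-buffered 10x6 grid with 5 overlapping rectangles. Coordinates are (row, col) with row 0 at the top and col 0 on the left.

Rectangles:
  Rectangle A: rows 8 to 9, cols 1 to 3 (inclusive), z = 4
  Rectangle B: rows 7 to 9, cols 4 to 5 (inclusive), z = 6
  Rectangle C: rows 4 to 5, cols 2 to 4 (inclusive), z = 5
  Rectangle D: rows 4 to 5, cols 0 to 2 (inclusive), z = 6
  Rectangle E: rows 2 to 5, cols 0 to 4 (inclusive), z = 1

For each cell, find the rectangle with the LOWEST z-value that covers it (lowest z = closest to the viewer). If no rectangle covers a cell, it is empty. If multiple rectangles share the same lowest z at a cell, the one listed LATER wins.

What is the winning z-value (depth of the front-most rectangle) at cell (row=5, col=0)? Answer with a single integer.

Check cell (5,0):
  A: rows 8-9 cols 1-3 -> outside (row miss)
  B: rows 7-9 cols 4-5 -> outside (row miss)
  C: rows 4-5 cols 2-4 -> outside (col miss)
  D: rows 4-5 cols 0-2 z=6 -> covers; best now D (z=6)
  E: rows 2-5 cols 0-4 z=1 -> covers; best now E (z=1)
Winner: E at z=1

Answer: 1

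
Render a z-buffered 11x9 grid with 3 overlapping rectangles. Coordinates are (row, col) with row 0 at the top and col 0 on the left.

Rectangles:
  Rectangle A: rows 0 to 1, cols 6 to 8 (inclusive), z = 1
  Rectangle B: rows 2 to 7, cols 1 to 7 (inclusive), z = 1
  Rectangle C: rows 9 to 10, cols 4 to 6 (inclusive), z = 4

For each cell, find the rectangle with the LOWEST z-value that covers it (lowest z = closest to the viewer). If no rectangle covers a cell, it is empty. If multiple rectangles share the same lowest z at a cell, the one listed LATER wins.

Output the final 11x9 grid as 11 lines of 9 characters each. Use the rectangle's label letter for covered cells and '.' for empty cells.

......AAA
......AAA
.BBBBBBB.
.BBBBBBB.
.BBBBBBB.
.BBBBBBB.
.BBBBBBB.
.BBBBBBB.
.........
....CCC..
....CCC..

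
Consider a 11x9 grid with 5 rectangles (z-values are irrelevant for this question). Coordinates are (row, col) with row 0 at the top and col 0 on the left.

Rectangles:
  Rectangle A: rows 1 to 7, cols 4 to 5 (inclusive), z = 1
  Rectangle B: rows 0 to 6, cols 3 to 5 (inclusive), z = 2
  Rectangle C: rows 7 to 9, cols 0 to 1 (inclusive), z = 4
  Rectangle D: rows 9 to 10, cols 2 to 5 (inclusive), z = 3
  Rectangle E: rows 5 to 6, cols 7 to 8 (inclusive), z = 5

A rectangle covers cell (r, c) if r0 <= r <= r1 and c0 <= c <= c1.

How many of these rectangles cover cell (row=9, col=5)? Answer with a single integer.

Answer: 1

Derivation:
Check cell (9,5):
  A: rows 1-7 cols 4-5 -> outside (row miss)
  B: rows 0-6 cols 3-5 -> outside (row miss)
  C: rows 7-9 cols 0-1 -> outside (col miss)
  D: rows 9-10 cols 2-5 -> covers
  E: rows 5-6 cols 7-8 -> outside (row miss)
Count covering = 1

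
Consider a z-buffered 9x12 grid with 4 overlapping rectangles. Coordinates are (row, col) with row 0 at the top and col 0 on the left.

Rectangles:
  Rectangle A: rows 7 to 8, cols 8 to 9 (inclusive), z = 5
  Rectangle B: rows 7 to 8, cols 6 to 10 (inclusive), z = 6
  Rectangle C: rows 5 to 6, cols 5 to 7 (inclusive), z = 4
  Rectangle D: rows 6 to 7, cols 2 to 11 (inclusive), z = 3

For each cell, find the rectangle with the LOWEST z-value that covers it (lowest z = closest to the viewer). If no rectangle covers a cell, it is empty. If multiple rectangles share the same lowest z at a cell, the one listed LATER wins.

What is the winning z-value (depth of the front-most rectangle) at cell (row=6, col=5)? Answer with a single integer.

Answer: 3

Derivation:
Check cell (6,5):
  A: rows 7-8 cols 8-9 -> outside (row miss)
  B: rows 7-8 cols 6-10 -> outside (row miss)
  C: rows 5-6 cols 5-7 z=4 -> covers; best now C (z=4)
  D: rows 6-7 cols 2-11 z=3 -> covers; best now D (z=3)
Winner: D at z=3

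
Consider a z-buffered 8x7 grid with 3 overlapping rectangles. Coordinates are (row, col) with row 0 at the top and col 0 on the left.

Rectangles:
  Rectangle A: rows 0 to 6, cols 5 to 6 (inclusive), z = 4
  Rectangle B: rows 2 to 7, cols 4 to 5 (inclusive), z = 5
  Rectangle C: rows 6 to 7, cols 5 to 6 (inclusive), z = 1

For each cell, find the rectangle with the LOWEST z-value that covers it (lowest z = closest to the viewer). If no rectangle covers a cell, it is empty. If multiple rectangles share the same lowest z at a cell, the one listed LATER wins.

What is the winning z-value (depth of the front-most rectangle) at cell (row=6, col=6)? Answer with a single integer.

Answer: 1

Derivation:
Check cell (6,6):
  A: rows 0-6 cols 5-6 z=4 -> covers; best now A (z=4)
  B: rows 2-7 cols 4-5 -> outside (col miss)
  C: rows 6-7 cols 5-6 z=1 -> covers; best now C (z=1)
Winner: C at z=1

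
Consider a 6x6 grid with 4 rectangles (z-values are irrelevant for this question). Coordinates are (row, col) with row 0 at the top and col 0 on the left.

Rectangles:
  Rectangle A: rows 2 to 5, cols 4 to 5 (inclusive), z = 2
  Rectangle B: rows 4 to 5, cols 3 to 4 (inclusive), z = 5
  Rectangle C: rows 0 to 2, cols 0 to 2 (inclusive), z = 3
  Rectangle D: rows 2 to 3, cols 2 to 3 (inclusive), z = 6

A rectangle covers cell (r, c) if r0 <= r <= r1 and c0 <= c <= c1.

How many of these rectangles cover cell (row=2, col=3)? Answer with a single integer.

Check cell (2,3):
  A: rows 2-5 cols 4-5 -> outside (col miss)
  B: rows 4-5 cols 3-4 -> outside (row miss)
  C: rows 0-2 cols 0-2 -> outside (col miss)
  D: rows 2-3 cols 2-3 -> covers
Count covering = 1

Answer: 1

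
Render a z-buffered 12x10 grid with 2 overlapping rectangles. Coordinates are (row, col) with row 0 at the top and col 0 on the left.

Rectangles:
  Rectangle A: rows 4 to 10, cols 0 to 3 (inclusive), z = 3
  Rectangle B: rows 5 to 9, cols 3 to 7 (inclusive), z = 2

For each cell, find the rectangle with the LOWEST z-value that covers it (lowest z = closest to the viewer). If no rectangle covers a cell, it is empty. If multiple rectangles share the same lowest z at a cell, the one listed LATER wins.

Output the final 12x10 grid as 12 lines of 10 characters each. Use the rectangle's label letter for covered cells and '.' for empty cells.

..........
..........
..........
..........
AAAA......
AAABBBBB..
AAABBBBB..
AAABBBBB..
AAABBBBB..
AAABBBBB..
AAAA......
..........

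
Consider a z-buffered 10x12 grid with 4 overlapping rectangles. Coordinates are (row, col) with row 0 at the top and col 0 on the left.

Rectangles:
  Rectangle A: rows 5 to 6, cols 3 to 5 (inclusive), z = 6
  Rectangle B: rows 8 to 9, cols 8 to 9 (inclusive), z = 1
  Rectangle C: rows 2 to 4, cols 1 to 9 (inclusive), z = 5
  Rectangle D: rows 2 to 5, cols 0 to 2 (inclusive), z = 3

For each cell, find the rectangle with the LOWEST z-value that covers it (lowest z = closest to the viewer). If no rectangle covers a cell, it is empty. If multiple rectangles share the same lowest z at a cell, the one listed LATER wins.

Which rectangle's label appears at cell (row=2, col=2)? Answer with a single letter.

Answer: D

Derivation:
Check cell (2,2):
  A: rows 5-6 cols 3-5 -> outside (row miss)
  B: rows 8-9 cols 8-9 -> outside (row miss)
  C: rows 2-4 cols 1-9 z=5 -> covers; best now C (z=5)
  D: rows 2-5 cols 0-2 z=3 -> covers; best now D (z=3)
Winner: D at z=3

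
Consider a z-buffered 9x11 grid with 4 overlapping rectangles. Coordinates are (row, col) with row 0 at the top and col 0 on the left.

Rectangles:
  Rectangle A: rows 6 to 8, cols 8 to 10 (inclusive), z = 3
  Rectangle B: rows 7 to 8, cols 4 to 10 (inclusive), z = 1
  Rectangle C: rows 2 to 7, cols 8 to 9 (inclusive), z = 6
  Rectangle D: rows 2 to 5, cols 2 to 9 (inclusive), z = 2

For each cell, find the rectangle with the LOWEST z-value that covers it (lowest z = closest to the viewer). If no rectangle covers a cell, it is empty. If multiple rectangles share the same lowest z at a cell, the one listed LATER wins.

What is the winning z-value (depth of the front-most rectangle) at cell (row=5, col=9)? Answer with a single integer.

Answer: 2

Derivation:
Check cell (5,9):
  A: rows 6-8 cols 8-10 -> outside (row miss)
  B: rows 7-8 cols 4-10 -> outside (row miss)
  C: rows 2-7 cols 8-9 z=6 -> covers; best now C (z=6)
  D: rows 2-5 cols 2-9 z=2 -> covers; best now D (z=2)
Winner: D at z=2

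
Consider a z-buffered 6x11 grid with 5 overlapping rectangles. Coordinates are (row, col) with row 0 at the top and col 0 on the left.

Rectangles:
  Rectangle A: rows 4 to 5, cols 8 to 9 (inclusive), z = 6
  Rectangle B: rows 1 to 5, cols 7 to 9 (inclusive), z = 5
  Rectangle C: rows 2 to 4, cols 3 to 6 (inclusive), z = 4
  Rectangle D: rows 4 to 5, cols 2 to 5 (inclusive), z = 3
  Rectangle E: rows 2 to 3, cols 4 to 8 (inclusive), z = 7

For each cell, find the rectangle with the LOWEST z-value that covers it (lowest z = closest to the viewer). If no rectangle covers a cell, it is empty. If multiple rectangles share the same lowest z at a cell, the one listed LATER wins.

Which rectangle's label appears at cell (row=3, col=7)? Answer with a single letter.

Answer: B

Derivation:
Check cell (3,7):
  A: rows 4-5 cols 8-9 -> outside (row miss)
  B: rows 1-5 cols 7-9 z=5 -> covers; best now B (z=5)
  C: rows 2-4 cols 3-6 -> outside (col miss)
  D: rows 4-5 cols 2-5 -> outside (row miss)
  E: rows 2-3 cols 4-8 z=7 -> covers; best now B (z=5)
Winner: B at z=5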